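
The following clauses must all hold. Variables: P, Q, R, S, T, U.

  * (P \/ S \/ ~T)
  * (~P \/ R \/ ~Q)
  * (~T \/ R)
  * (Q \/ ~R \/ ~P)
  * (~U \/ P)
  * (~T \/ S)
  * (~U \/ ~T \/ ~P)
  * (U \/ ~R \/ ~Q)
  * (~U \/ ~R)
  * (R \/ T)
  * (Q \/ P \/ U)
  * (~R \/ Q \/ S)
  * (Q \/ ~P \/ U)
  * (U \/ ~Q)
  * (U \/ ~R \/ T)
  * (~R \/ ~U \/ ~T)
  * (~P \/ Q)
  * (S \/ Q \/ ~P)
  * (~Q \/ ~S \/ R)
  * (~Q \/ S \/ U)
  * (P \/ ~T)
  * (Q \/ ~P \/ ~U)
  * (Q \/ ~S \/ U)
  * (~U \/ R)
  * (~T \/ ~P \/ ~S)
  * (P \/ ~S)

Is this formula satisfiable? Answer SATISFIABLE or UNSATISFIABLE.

P = True:
  propagation gives Q=True, R=True, U=True; an empty clause results — contradiction.
P = False:
  propagation gives U=False, Q=True; an empty clause results — contradiction.
Every branch closes, so no satisfying assignment exists.

UNSATISFIABLE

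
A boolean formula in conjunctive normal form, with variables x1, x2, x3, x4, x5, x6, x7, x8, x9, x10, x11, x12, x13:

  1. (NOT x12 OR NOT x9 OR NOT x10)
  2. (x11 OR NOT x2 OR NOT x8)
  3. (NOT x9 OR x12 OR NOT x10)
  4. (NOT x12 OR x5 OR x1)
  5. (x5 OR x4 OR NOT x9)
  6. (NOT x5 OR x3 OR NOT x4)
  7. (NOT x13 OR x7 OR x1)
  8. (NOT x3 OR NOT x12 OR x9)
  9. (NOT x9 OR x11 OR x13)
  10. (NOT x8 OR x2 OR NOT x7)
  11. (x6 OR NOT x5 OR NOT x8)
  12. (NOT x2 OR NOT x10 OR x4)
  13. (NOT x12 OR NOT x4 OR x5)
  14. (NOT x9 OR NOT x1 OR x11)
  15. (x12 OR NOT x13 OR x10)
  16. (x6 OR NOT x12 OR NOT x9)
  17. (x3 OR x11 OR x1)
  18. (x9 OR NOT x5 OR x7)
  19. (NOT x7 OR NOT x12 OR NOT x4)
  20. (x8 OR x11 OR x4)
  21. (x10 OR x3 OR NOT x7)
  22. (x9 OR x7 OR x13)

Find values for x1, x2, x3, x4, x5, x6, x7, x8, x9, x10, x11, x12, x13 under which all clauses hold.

x1=F, x2=F, x3=T, x4=T, x5=F, x6=F, x7=T, x8=F, x9=F, x10=F, x11=F, x12=F, x13=F

Check each clause:
  1. (NOT x10 OR NOT x12 OR NOT x9) — NOT x12 is true.
  2. (NOT x8 OR NOT x2 OR x11) — NOT x8 is true.
  3. (x12 OR NOT x9 OR NOT x10) — NOT x10 is true.
  4. (x1 OR x5 OR NOT x12) — NOT x12 is true.
  5. (x4 OR NOT x9 OR x5) — x4 is true.
  6. (NOT x5 OR NOT x4 OR x3) — x3 is true.
  7. (x1 OR x7 OR NOT x13) — NOT x13 is true.
  8. (NOT x3 OR NOT x12 OR x9) — NOT x12 is true.
  9. (x13 OR x11 OR NOT x9) — NOT x9 is true.
  10. (x2 OR NOT x7 OR NOT x8) — NOT x8 is true.
  11. (NOT x5 OR NOT x8 OR x6) — NOT x8 is true.
  12. (NOT x2 OR x4 OR NOT x10) — x4 is true.
  13. (x5 OR NOT x4 OR NOT x12) — NOT x12 is true.
  14. (NOT x1 OR NOT x9 OR x11) — NOT x1 is true.
  15. (NOT x13 OR x10 OR x12) — NOT x13 is true.
  16. (NOT x12 OR NOT x9 OR x6) — NOT x12 is true.
  17. (x1 OR x3 OR x11) — x3 is true.
  18. (x7 OR x9 OR NOT x5) — NOT x5 is true.
  19. (NOT x12 OR NOT x4 OR NOT x7) — NOT x12 is true.
  20. (x8 OR x11 OR x4) — x4 is true.
  21. (x3 OR x10 OR NOT x7) — x3 is true.
  22. (x9 OR x13 OR x7) — x7 is true.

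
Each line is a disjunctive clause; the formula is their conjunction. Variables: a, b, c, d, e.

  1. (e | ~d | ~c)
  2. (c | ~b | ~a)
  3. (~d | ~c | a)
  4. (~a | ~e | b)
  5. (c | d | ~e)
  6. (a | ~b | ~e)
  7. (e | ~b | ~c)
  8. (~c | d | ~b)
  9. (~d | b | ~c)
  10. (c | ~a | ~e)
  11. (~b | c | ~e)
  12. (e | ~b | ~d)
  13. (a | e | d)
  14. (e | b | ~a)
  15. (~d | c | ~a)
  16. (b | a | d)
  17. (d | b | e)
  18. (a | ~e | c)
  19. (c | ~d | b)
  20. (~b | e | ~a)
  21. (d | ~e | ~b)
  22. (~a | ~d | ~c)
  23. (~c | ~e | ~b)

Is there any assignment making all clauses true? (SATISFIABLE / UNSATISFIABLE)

UNSATISFIABLE

b = True:
  c = True:
    propagation gives e=True; an empty clause results — contradiction.
  c = False:
    propagation gives a=False, e=False, d=False; an empty clause results — contradiction.
b = False:
  d = True:
    propagation gives c=False; an empty clause results — contradiction.
  d = False:
    propagation gives a=True, e=False; an empty clause results — contradiction.
Every branch closes, so no satisfying assignment exists.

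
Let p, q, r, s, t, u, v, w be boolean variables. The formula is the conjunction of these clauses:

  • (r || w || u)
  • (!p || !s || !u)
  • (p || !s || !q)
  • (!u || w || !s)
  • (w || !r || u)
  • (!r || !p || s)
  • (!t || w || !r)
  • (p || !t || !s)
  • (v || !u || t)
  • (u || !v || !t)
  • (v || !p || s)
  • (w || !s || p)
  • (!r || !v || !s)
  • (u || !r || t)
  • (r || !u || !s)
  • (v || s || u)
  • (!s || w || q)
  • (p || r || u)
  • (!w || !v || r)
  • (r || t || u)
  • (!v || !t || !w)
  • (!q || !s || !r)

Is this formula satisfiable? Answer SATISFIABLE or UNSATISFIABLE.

Branch on p: take p = True.
The remaining clauses are satisfied by q = True, r = False, s = False, t = False, u = True, v = True, w = False.
So p = T, q = T, r = F, s = F, t = F, u = T, v = T, w = F is a satisfying assignment.

SATISFIABLE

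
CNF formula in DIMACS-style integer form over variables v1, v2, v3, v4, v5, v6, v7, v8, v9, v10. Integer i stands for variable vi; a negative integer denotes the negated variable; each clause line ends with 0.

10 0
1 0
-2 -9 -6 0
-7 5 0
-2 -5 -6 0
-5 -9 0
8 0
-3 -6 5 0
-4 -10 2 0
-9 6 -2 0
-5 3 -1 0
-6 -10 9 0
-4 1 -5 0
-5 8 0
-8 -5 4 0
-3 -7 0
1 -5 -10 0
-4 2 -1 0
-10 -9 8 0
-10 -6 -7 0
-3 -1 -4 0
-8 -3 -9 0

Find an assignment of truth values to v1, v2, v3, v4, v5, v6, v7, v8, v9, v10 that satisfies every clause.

v1=True, v2=True, v3=False, v4=False, v5=False, v6=False, v7=False, v8=True, v9=False, v10=True

Unit propagation: (v10) forces v10 = True.
(v1) is a unit clause, so v1 = True.
(v8) is a unit clause, so v8 = True.
v7 occurs only negated in the remaining clauses — set v7 = False.
Set v2 = True and propagate.
For the remaining variables, v3 = False, v4 = False, v5 = False, v6 = False, v9 = False works.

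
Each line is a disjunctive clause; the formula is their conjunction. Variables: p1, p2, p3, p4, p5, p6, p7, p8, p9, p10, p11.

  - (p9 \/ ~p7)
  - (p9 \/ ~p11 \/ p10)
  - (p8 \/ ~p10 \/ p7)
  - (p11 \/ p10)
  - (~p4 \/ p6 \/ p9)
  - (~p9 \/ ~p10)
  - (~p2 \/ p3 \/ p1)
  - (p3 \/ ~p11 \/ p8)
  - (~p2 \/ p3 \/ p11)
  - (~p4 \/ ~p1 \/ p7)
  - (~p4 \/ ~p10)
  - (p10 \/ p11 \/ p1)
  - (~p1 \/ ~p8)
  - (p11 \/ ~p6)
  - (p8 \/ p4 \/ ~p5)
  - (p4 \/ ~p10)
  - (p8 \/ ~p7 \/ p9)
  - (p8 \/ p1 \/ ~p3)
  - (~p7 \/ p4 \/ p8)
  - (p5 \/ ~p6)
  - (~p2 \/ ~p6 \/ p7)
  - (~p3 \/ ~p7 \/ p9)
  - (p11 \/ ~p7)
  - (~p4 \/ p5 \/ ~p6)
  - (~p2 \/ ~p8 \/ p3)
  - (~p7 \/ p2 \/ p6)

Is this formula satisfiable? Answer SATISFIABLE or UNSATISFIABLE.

SATISFIABLE

Set p1 = False and propagate.
Try p2 = True.
  then p3 is forced to True.
  then p8 is forced to True.
Set p4 = False and propagate.
  then p10 is forced to False.
  then p11 is forced to True.
  then p9 is forced to True.
The remaining clauses are satisfied by p5 = True, p6 = False, p7 = True.
So p1=F, p2=T, p3=T, p4=F, p5=T, p6=F, p7=T, p8=T, p9=T, p10=F, p11=T is a satisfying assignment.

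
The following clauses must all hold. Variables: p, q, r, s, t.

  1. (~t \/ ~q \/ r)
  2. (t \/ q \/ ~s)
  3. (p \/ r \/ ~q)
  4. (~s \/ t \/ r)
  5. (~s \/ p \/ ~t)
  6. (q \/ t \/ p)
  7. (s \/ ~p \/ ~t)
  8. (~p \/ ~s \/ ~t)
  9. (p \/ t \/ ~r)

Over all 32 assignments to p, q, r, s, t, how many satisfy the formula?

8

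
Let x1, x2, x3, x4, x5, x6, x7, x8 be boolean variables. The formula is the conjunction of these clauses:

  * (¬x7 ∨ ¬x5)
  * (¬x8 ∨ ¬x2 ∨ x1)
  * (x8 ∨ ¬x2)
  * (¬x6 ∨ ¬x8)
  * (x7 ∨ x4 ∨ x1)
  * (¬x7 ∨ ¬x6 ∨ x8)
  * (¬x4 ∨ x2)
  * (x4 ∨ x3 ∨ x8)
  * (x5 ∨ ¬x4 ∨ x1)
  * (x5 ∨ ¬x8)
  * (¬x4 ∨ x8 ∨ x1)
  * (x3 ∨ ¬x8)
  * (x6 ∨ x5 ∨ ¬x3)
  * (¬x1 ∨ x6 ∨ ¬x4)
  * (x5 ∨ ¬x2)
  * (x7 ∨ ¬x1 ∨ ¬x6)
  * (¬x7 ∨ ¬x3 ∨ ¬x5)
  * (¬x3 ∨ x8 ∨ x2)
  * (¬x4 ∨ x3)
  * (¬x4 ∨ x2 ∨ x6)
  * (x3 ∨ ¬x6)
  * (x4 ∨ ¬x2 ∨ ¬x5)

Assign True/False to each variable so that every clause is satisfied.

Try x1 = True.
Set x2 = False and propagate.
  then x4 is forced to False.
The remaining clauses are satisfied by x3 = True, x5 = True, x6 = False, x7 = False, x8 = True.

x1=T, x2=F, x3=T, x4=F, x5=T, x6=F, x7=F, x8=T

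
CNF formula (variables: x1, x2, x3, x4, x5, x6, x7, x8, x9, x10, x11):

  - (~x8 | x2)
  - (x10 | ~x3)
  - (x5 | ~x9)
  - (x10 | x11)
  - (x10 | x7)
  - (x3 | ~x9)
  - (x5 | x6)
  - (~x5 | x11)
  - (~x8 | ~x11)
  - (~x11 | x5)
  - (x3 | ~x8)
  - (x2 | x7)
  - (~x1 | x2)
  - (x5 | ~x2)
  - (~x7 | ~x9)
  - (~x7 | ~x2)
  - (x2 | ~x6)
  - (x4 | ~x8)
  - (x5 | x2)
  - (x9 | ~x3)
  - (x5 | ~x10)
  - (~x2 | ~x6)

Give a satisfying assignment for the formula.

Pure literal: x1 appears only negated; assign x1 = False.
x4 occurs only positively in the remaining clauses — set x4 = True.
Set x2 = True and propagate.
  then x5 is forced to True.
  then x11 is forced to True.
  then x8 is forced to False.
  then x7 is forced to False.
  then x10 is forced to True.
  then x6 is forced to False.
Branch on x3: take x3 = True.
  then x9 is forced to True.
Every clause has at least one true literal under this assignment.
Check each clause:
  1. (~x8 | x2) — ~x8 is true.
  2. (~x3 | x10) — x10 is true.
  3. (x5 | ~x9) — x5 is true.
  4. (x10 | x11) — x10 is true.
  5. (x7 | x10) — x10 is true.
  6. (~x9 | x3) — x3 is true.
  7. (x6 | x5) — x5 is true.
  8. (x11 | ~x5) — x11 is true.
  9. (~x11 | ~x8) — ~x8 is true.
  10. (x5 | ~x11) — x5 is true.
  11. (~x8 | x3) — ~x8 is true.
  12. (x2 | x7) — x2 is true.
  13. (x2 | ~x1) — x2 is true.
  14. (~x2 | x5) — x5 is true.
  15. (~x9 | ~x7) — ~x7 is true.
  16. (~x2 | ~x7) — ~x7 is true.
  17. (x2 | ~x6) — ~x6 is true.
  18. (x4 | ~x8) — ~x8 is true.
  19. (x5 | x2) — x2 is true.
  20. (~x3 | x9) — x9 is true.
  21. (x5 | ~x10) — x5 is true.
  22. (~x2 | ~x6) — ~x6 is true.

x1=False, x2=True, x3=True, x4=True, x5=True, x6=False, x7=False, x8=False, x9=True, x10=True, x11=True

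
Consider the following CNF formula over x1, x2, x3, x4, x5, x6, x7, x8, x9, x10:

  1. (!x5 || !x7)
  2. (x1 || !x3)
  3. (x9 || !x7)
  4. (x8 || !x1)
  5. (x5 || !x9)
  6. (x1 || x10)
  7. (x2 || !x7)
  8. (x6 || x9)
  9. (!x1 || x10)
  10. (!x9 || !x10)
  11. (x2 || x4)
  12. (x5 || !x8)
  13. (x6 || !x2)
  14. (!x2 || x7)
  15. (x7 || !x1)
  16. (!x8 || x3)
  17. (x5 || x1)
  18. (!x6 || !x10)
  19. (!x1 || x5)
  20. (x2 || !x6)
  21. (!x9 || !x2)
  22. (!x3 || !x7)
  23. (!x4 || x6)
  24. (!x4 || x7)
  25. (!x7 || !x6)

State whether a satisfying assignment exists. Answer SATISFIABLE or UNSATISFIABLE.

UNSATISFIABLE

x7 = True:
  propagation gives x5=False, x9=True; an empty clause results — contradiction.
x7 = False:
  propagation gives x2=False, x4=True; an empty clause results — contradiction.
Every branch closes, so no satisfying assignment exists.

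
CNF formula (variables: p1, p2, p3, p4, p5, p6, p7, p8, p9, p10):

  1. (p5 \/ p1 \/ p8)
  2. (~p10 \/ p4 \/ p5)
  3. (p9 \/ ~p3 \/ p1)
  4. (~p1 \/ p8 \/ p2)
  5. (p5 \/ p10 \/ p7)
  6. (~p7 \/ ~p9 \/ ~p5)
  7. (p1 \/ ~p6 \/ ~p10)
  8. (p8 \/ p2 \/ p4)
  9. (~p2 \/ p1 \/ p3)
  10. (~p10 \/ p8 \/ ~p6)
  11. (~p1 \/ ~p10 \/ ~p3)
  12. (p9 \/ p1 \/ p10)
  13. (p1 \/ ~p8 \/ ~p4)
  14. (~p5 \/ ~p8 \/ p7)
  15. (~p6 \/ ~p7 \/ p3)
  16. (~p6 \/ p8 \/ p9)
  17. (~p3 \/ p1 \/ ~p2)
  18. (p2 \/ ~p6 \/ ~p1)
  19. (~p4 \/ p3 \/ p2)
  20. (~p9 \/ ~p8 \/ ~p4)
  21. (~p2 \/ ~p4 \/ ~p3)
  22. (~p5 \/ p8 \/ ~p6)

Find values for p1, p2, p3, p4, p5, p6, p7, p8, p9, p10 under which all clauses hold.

p1 = T  p2 = F  p3 = T  p4 = T  p5 = F  p6 = F  p7 = T  p8 = T  p9 = F  p10 = F

Check each clause:
  1. (p8 \/ p5 \/ p1) — p8 is true.
  2. (p5 \/ p4 \/ ~p10) — p4 is true.
  3. (~p3 \/ p1 \/ p9) — p1 is true.
  4. (~p1 \/ p2 \/ p8) — p8 is true.
  5. (p10 \/ p7 \/ p5) — p7 is true.
  6. (~p7 \/ ~p5 \/ ~p9) — ~p5 is true.
  7. (p1 \/ ~p6 \/ ~p10) — p1 is true.
  8. (p2 \/ p4 \/ p8) — p8 is true.
  9. (p3 \/ p1 \/ ~p2) — p1 is true.
  10. (p8 \/ ~p10 \/ ~p6) — p8 is true.
  11. (~p3 \/ ~p10 \/ ~p1) — ~p10 is true.
  12. (p9 \/ p1 \/ p10) — p1 is true.
  13. (p1 \/ ~p8 \/ ~p4) — p1 is true.
  14. (p7 \/ ~p5 \/ ~p8) — ~p5 is true.
  15. (p3 \/ ~p7 \/ ~p6) — ~p6 is true.
  16. (~p6 \/ p8 \/ p9) — p8 is true.
  17. (p1 \/ ~p3 \/ ~p2) — p1 is true.
  18. (~p1 \/ ~p6 \/ p2) — ~p6 is true.
  19. (~p4 \/ p2 \/ p3) — p3 is true.
  20. (~p9 \/ ~p8 \/ ~p4) — ~p9 is true.
  21. (~p4 \/ ~p3 \/ ~p2) — ~p2 is true.
  22. (p8 \/ ~p5 \/ ~p6) — p8 is true.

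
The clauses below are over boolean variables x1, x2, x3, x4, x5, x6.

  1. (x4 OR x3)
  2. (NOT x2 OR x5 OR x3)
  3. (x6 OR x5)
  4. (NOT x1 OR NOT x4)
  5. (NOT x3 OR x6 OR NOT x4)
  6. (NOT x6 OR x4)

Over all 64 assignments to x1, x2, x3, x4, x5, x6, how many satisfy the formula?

Case analysis on x4 and x3:
  x4=T, x3=T: remaining (x1,x2,x5,x6) ∈ {(F,F,F,T); (F,F,T,T); (F,T,F,T); (F,T,T,T)} — 4.
  x4=T, x3=F: 5 of the 16 assignments to (x1,x2,x5,x6) work.
  x4=F, x3=T: remaining (x1,x2,x5,x6) ∈ {(F,F,T,F); (F,T,T,F); (T,F,T,F); (T,T,T,F)} — 4.
  x4=F, x3=F: a clause becomes empty — 0.
Total: 4 + 5 + 4 + 0 = 13.

13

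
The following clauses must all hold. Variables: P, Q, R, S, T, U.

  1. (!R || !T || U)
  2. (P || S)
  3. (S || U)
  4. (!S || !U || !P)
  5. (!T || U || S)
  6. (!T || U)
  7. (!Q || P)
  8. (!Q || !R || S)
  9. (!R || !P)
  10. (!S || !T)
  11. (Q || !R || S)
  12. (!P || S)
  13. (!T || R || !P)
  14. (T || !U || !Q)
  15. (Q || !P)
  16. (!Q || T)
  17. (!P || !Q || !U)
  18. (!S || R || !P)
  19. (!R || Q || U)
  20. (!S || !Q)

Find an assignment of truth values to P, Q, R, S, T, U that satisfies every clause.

P=False, Q=False, R=False, S=True, T=False, U=True

Set P = False and propagate.
  then S is forced to True.
  then Q is forced to False.
  then T is forced to False.
Set R = False and propagate.
U is now unconstrained; take U = True.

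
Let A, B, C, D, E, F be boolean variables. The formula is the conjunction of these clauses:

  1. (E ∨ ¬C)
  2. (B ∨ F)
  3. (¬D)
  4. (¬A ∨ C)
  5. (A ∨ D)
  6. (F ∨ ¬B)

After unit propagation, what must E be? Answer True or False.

Unit clause (¬D) sets D = False.
(A ∨ D) with D = False leaves only A, so A = True.
In (C ∨ ¬A), ¬A is now false; C must hold, so C = True.
(¬C ∨ E) with C = True leaves only E, so E = True.

True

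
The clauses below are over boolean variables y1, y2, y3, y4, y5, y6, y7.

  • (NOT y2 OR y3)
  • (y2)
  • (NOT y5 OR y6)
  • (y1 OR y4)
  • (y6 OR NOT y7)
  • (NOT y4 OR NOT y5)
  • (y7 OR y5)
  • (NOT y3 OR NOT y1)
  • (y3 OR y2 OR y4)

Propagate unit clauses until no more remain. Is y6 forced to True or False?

Unit clause (y2) sets y2 = True.
In (NOT y2 OR y3), NOT y2 is now false; y3 must hold, so y3 = True.
(NOT y1 OR NOT y3): since y3 = True, the clause reduces to (NOT y1). y1 = False.
From (y1 OR y4) and y1 = False: y4 = True.
(NOT y4 OR NOT y5) with y4 = True leaves only NOT y5, so y5 = False.
From (y5 OR y7) and y5 = False: y7 = True.
From (y6 OR NOT y7) and y7 = True: y6 = True.

True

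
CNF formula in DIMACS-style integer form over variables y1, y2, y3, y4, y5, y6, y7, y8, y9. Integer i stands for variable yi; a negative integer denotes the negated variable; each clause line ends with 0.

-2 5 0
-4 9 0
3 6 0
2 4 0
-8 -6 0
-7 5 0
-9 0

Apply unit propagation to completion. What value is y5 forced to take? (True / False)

Unit clause (!y9) sets y9 = False.
In (!y4 || y9), y9 is now false; !y4 must hold, so y4 = False.
(y4 || y2): since y4 = False, the clause reduces to (y2). y2 = True.
From (y5 || !y2) and y2 = True: y5 = True.

True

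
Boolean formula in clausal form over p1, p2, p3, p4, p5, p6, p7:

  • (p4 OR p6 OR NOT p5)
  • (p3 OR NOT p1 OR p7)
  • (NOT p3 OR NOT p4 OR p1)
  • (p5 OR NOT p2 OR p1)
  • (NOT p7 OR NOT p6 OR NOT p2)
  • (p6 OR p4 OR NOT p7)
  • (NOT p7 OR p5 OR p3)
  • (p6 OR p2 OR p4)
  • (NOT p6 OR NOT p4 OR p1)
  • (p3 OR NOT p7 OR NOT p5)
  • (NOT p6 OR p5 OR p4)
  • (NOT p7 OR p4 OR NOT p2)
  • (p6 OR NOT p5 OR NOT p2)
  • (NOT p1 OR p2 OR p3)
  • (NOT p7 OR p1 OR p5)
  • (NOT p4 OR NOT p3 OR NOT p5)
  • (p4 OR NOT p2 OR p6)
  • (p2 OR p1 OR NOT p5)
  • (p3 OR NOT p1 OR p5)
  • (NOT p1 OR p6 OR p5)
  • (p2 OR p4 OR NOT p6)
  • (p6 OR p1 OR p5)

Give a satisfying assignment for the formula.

p1 = False  p2 = True  p3 = False  p4 = False  p5 = True  p6 = True  p7 = False

Try p1 = False.
Set p2 = True and propagate.
  then p5 is forced to True.
  then p6 is forced to True.
  then p7 is forced to False.
  then p4 is forced to False.
p3 is now unconstrained; take p3 = False.
Every clause has at least one true literal under this assignment.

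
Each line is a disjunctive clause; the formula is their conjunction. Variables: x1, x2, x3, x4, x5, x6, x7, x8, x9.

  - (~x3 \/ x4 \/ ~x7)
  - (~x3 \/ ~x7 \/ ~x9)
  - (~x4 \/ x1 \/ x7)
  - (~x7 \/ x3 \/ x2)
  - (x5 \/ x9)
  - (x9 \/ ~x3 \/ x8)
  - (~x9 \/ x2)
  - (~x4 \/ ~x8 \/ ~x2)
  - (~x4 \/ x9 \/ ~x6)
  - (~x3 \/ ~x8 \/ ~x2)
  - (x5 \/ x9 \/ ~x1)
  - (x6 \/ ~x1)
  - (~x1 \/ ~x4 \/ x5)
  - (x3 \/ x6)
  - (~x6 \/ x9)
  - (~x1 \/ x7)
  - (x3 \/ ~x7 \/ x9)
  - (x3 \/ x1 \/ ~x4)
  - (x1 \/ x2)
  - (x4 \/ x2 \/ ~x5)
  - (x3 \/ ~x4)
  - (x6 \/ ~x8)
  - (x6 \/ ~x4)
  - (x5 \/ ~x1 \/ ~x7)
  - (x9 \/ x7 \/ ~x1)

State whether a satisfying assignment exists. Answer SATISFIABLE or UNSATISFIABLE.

SATISFIABLE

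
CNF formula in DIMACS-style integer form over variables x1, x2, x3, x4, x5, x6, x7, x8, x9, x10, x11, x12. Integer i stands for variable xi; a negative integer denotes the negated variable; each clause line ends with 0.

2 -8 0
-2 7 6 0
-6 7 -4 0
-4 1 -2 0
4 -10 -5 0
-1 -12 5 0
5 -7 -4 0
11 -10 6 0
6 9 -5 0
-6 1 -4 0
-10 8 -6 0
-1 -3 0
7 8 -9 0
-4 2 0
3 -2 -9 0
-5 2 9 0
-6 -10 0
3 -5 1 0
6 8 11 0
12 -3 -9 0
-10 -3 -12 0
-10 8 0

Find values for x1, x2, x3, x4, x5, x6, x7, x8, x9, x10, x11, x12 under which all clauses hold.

x1 = False, x2 = True, x3 = True, x4 = False, x5 = False, x6 = False, x7 = True, x8 = False, x9 = True, x10 = False, x11 = True, x12 = True

Check each clause:
  1. (~x8 \/ x2) — ~x8 is true.
  2. (x7 \/ ~x2 \/ x6) — x7 is true.
  3. (x7 \/ ~x4 \/ ~x6) — ~x6 is true.
  4. (~x4 \/ x1 \/ ~x2) — ~x4 is true.
  5. (~x5 \/ x4 \/ ~x10) — ~x5 is true.
  6. (~x12 \/ ~x1 \/ x5) — ~x1 is true.
  7. (x5 \/ ~x7 \/ ~x4) — ~x4 is true.
  8. (x11 \/ ~x10 \/ x6) — x11 is true.
  9. (x9 \/ ~x5 \/ x6) — x9 is true.
  10. (x1 \/ ~x6 \/ ~x4) — ~x6 is true.
  11. (x8 \/ ~x10 \/ ~x6) — ~x6 is true.
  12. (~x1 \/ ~x3) — ~x1 is true.
  13. (x8 \/ ~x9 \/ x7) — x7 is true.
  14. (x2 \/ ~x4) — x2 is true.
  15. (~x9 \/ x3 \/ ~x2) — x3 is true.
  16. (x9 \/ ~x5 \/ x2) — x9 is true.
  17. (~x6 \/ ~x10) — ~x6 is true.
  18. (~x5 \/ x1 \/ x3) — x3 is true.
  19. (x11 \/ x6 \/ x8) — x11 is true.
  20. (~x3 \/ ~x9 \/ x12) — x12 is true.
  21. (~x10 \/ ~x12 \/ ~x3) — ~x10 is true.
  22. (~x10 \/ x8) — ~x10 is true.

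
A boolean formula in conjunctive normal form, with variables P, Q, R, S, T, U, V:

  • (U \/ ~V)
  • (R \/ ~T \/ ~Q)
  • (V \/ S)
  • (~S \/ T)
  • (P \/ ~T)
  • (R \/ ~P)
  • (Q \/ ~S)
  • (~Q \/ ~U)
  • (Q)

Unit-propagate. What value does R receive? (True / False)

True

(Q) is a unit clause: Q = True.
(~U \/ ~Q): since Q = True, the clause reduces to (~U). U = False.
From (U \/ ~V) and U = False: V = False.
In (V \/ S), V is now false; S must hold, so S = True.
(~S \/ T) with S = True leaves only T, so T = True.
In (R \/ ~Q \/ ~T), ~Q, ~T are now false; R must hold, so R = True.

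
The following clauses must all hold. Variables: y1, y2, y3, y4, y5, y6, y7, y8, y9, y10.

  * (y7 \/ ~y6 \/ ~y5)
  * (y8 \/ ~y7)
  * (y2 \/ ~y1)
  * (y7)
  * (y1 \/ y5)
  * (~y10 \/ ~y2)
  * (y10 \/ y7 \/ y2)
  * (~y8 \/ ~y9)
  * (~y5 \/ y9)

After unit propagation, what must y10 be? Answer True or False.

Unit clause (y7) sets y7 = True.
In (~y7 \/ y8), ~y7 is now false; y8 must hold, so y8 = True.
(~y9 \/ ~y8) with y8 = True leaves only ~y9, so y9 = False.
From (~y5 \/ y9) and y9 = False: y5 = False.
(y1 \/ y5): since y5 = False, the clause reduces to (y1). y1 = True.
In (y2 \/ ~y1), ~y1 is now false; y2 must hold, so y2 = True.
From (~y10 \/ ~y2) and y2 = True: y10 = False.

False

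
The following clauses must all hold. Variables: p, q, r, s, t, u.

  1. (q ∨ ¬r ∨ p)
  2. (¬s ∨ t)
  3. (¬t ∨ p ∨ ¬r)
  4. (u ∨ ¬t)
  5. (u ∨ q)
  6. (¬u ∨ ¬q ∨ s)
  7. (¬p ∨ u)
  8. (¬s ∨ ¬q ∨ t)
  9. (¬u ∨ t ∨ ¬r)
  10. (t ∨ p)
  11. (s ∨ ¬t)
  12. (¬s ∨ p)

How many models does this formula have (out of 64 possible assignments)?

5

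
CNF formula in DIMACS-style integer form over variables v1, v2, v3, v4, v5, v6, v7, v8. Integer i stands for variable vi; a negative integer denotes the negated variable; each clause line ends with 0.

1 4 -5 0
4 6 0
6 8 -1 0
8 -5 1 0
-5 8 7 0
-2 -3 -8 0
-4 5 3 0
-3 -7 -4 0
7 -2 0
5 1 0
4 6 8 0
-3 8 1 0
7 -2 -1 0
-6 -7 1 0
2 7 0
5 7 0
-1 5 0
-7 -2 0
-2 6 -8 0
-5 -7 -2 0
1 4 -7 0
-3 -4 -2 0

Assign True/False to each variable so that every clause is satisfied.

v1=F, v2=F, v3=F, v4=T, v5=T, v6=F, v7=T, v8=T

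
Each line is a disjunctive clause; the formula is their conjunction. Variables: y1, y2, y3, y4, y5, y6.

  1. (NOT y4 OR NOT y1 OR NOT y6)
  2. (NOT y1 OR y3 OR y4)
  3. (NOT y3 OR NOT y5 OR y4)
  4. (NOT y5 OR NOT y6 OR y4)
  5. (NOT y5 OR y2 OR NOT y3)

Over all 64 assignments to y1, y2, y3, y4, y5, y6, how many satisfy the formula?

Case analysis on y4 and y3:
  y4=1, y3=1: 9 of the 16 assignments to (y1,y2,y5,y6) work.
  y4=1, y3=0: y2, y5 free; 3 ways for (y1,y6) × 2^2 = 12.
  y4=0, y3=1: forces y5=0; y1, y2, y6 free → 2^3 = 8.
  y4=0, y3=0: y2 free; 3 ways for (y1,y5,y6) × 2^1 = 6.
Total: 9 + 12 + 8 + 6 = 35.

35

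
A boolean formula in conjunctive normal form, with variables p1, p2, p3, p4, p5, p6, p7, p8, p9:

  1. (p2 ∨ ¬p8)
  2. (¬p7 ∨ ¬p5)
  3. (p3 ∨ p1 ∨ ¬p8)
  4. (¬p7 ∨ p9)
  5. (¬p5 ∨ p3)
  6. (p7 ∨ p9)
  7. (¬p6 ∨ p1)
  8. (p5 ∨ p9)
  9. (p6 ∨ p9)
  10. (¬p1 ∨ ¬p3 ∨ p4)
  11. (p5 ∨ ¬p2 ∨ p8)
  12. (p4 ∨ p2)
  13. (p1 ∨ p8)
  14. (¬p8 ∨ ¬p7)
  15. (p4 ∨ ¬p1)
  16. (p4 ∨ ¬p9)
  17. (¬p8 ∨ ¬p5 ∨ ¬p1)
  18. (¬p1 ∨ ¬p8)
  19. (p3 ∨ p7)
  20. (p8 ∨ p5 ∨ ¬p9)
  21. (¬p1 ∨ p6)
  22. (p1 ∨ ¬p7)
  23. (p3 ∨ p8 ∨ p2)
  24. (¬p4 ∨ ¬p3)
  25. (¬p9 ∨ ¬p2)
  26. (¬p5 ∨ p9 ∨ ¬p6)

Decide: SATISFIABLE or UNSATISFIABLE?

p1 = True:
  propagation gives p4=True, p8=False, p6=True, p3=False; an empty clause results — contradiction.
p1 = False:
  propagation gives p6=False, p9=True, p8=True, p2=True; an empty clause results — contradiction.
Every branch closes, so no satisfying assignment exists.

UNSATISFIABLE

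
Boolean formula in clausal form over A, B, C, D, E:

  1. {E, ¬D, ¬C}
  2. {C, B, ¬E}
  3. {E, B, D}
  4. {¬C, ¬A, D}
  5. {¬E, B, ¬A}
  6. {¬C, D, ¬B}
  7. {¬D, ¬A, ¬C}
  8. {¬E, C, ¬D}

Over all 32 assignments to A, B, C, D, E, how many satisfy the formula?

Split on C, then D.
  C=1, D=1: remaining (A,B,E) ∈ {(0,0,1); (0,1,1)} — 2.
  C=1, D=0: remaining (A,B,E) ∈ {(0,0,1)} — 1.
  C=0, D=1: remaining (A,B,E) ∈ {(0,0,0); (0,1,0); (1,0,0); (1,1,0)} — 4.
  C=0, D=0: remaining (A,B,E) ∈ {(0,1,0); (0,1,1); (1,1,0); (1,1,1)} — 4.
Total: 2 + 1 + 4 + 4 = 11.

11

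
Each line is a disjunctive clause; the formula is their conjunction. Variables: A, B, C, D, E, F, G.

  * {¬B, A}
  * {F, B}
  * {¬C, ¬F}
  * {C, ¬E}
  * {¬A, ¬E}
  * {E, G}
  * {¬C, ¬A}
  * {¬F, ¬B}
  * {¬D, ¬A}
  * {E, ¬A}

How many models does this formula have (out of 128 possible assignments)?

2

The models are:
  A=0 B=0 C=0 D=0 E=0 F=1 G=1
  A=0 B=0 C=0 D=1 E=0 F=1 G=1
Count: 2.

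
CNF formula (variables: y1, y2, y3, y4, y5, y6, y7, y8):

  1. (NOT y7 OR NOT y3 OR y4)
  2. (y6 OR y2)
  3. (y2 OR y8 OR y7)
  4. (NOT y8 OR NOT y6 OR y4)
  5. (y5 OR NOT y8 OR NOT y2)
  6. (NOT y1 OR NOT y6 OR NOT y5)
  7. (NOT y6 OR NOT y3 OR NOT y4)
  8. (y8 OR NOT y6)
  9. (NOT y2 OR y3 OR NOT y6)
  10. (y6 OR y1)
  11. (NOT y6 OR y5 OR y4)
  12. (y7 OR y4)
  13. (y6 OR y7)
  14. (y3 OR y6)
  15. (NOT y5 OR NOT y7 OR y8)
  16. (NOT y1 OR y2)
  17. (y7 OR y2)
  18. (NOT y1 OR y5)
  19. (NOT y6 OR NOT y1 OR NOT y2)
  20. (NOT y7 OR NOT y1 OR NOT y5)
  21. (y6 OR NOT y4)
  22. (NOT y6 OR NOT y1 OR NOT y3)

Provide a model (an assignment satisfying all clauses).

y1=0, y2=0, y3=0, y4=1, y5=1, y6=1, y7=1, y8=1

Check each clause:
  1. (NOT y3 OR y4 OR NOT y7) — y4 is true.
  2. (y6 OR y2) — y6 is true.
  3. (y7 OR y2 OR y8) — y8 is true.
  4. (NOT y8 OR y4 OR NOT y6) — y4 is true.
  5. (y5 OR NOT y8 OR NOT y2) — y5 is true.
  6. (NOT y6 OR NOT y1 OR NOT y5) — NOT y1 is true.
  7. (NOT y3 OR NOT y4 OR NOT y6) — NOT y3 is true.
  8. (NOT y6 OR y8) — y8 is true.
  9. (y3 OR NOT y2 OR NOT y6) — NOT y2 is true.
  10. (y1 OR y6) — y6 is true.
  11. (y5 OR NOT y6 OR y4) — y4 is true.
  12. (y4 OR y7) — y4 is true.
  13. (y7 OR y6) — y6 is true.
  14. (y6 OR y3) — y6 is true.
  15. (y8 OR NOT y5 OR NOT y7) — y8 is true.
  16. (y2 OR NOT y1) — NOT y1 is true.
  17. (y2 OR y7) — y7 is true.
  18. (NOT y1 OR y5) — y5 is true.
  19. (NOT y2 OR NOT y1 OR NOT y6) — NOT y1 is true.
  20. (NOT y7 OR NOT y5 OR NOT y1) — NOT y1 is true.
  21. (y6 OR NOT y4) — y6 is true.
  22. (NOT y3 OR NOT y6 OR NOT y1) — NOT y3 is true.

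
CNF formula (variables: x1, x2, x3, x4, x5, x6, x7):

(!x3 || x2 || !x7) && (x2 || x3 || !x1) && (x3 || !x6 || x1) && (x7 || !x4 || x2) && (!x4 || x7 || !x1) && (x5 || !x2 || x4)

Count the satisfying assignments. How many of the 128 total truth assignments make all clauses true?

Split on x2, then x1.
  x2=T, x1=T: x3, x6 free; 4 ways for (x4,x5,x7) × 2^2 = 16.
  x2=T, x1=F: x7 free; 9 ways for (x3,x4,x5,x6) × 2^1 = 18.
  x2=F, x1=T: remaining (x3,x4,x5,x6,x7) ∈ {(T,F,F,F,F); (T,F,F,T,F); (T,F,T,F,F); (T,F,T,T,F)} — 4.
  x2=F, x1=F: x5 free; 5 ways for (x3,x4,x6,x7) × 2^1 = 10.
Total: 16 + 18 + 4 + 10 = 48.

48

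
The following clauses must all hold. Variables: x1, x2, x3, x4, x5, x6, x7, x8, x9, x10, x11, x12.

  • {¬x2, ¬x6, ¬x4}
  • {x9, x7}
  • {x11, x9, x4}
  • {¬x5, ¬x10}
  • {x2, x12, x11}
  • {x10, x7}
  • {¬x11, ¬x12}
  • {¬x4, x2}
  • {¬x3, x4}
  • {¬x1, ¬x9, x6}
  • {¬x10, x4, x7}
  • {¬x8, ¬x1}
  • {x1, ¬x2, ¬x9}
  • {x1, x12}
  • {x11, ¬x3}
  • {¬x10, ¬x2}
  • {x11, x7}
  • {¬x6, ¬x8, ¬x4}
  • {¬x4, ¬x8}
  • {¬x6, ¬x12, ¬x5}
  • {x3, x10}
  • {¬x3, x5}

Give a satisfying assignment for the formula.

x1=F, x2=F, x3=F, x4=F, x5=F, x6=F, x7=T, x8=F, x9=T, x10=T, x11=F, x12=T

Check each clause:
  1. {¬x6, ¬x4, ¬x2} — ¬x6 is true.
  2. {x7, x9} — x9 is true.
  3. {x9, x11, x4} — x9 is true.
  4. {¬x10, ¬x5} — ¬x5 is true.
  5. {x12, x2, x11} — x12 is true.
  6. {x7, x10} — x10 is true.
  7. {¬x12, ¬x11} — ¬x11 is true.
  8. {¬x4, x2} — ¬x4 is true.
  9. {x4, ¬x3} — ¬x3 is true.
  10. {¬x1, ¬x9, x6} — ¬x1 is true.
  11. {¬x10, x4, x7} — x7 is true.
  12. {¬x1, ¬x8} — ¬x8 is true.
  13. {¬x2, ¬x9, x1} — ¬x2 is true.
  14. {x1, x12} — x12 is true.
  15. {x11, ¬x3} — ¬x3 is true.
  16. {¬x2, ¬x10} — ¬x2 is true.
  17. {x7, x11} — x7 is true.
  18. {¬x4, ¬x6, ¬x8} — ¬x8 is true.
  19. {¬x4, ¬x8} — ¬x8 is true.
  20. {¬x6, ¬x12, ¬x5} — ¬x6 is true.
  21. {x10, x3} — x10 is true.
  22. {x5, ¬x3} — ¬x3 is true.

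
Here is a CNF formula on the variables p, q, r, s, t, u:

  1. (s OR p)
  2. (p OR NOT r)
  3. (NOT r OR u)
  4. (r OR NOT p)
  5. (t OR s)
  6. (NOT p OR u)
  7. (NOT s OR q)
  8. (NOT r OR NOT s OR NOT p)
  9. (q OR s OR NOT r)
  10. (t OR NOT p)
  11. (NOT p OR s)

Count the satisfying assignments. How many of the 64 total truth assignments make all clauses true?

Satisfying assignments:
  p=0 q=1 r=0 s=1 t=0 u=0
  p=0 q=1 r=0 s=1 t=0 u=1
  p=0 q=1 r=0 s=1 t=1 u=0
  p=0 q=1 r=0 s=1 t=1 u=1
Count: 4.

4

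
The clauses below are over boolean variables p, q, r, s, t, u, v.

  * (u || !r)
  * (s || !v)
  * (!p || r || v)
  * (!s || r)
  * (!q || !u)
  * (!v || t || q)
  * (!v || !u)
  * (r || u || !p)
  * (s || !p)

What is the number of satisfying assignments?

12

Split on r, then u.
  r=T, u=T: t free; 3 ways for (p,q,s,v) × 2^1 = 6.
  r=T, u=F: a clause becomes empty — 0.
  r=F, u=T: remaining (p,q,s,t,v) ∈ {(F,F,F,F,F); (F,F,F,T,F)} — 2.
  r=F, u=F: remaining (p,q,s,t,v) ∈ {(F,F,F,F,F); (F,F,F,T,F); (F,T,F,F,F); (F,T,F,T,F)} — 4.
Total: 6 + 0 + 2 + 4 = 12.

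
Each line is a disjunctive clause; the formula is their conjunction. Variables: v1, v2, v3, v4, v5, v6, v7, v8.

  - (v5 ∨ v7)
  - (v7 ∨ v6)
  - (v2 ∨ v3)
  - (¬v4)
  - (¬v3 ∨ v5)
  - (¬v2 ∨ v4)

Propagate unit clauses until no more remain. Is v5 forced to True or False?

Unit clause (¬v4) sets v4 = False.
In (v4 ∨ ¬v2), v4 is now false; ¬v2 must hold, so v2 = False.
In (v3 ∨ v2), v2 is now false; v3 must hold, so v3 = True.
(¬v3 ∨ v5) with v3 = True leaves only v5, so v5 = True.

True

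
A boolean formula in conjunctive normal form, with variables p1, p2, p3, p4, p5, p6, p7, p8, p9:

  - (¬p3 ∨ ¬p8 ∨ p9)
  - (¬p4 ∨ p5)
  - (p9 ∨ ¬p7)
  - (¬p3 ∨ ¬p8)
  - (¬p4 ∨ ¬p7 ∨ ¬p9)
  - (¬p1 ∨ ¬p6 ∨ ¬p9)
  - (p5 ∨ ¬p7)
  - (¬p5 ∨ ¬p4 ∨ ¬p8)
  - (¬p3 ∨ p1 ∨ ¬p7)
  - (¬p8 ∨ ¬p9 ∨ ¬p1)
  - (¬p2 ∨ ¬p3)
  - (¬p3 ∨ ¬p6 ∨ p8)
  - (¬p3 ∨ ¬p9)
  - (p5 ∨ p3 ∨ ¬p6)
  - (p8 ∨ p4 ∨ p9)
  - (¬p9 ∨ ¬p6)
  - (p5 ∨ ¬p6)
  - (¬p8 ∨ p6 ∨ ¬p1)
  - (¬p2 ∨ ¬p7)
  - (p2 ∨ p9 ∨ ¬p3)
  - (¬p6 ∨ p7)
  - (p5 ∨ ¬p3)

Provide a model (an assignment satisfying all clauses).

Try p1 = False.
The remaining clauses are satisfied by p2 = True, p3 = False, p4 = False, p5 = False, p6 = False, p7 = False, p8 = True, p9 = False.
Check each clause:
  1. (¬p8 ∨ p9 ∨ ¬p3) — ¬p3 is true.
  2. (p5 ∨ ¬p4) — ¬p4 is true.
  3. (¬p7 ∨ p9) — ¬p7 is true.
  4. (¬p8 ∨ ¬p3) — ¬p3 is true.
  5. (¬p9 ∨ ¬p7 ∨ ¬p4) — ¬p7 is true.
  6. (¬p6 ∨ ¬p9 ∨ ¬p1) — ¬p6 is true.
  7. (p5 ∨ ¬p7) — ¬p7 is true.
  8. (¬p4 ∨ ¬p5 ∨ ¬p8) — ¬p5 is true.
  9. (¬p7 ∨ ¬p3 ∨ p1) — ¬p3 is true.
  10. (¬p1 ∨ ¬p9 ∨ ¬p8) — ¬p1 is true.
  11. (¬p2 ∨ ¬p3) — ¬p3 is true.
  12. (¬p6 ∨ ¬p3 ∨ p8) — p8 is true.
  13. (¬p3 ∨ ¬p9) — ¬p3 is true.
  14. (¬p6 ∨ p3 ∨ p5) — ¬p6 is true.
  15. (p4 ∨ p9 ∨ p8) — p8 is true.
  16. (¬p9 ∨ ¬p6) — ¬p6 is true.
  17. (¬p6 ∨ p5) — ¬p6 is true.
  18. (¬p8 ∨ ¬p1 ∨ p6) — ¬p1 is true.
  19. (¬p2 ∨ ¬p7) — ¬p7 is true.
  20. (p9 ∨ p2 ∨ ¬p3) — p2 is true.
  21. (¬p6 ∨ p7) — ¬p6 is true.
  22. (¬p3 ∨ p5) — ¬p3 is true.

p1=False, p2=True, p3=False, p4=False, p5=False, p6=False, p7=False, p8=True, p9=False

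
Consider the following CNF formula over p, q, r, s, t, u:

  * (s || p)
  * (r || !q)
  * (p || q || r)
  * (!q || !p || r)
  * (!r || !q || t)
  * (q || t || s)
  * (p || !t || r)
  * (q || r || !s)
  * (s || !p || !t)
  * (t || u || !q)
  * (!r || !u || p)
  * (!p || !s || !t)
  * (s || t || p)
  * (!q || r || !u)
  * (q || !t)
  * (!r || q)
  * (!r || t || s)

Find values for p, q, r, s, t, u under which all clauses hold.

Set p = False and propagate.
  then s is forced to True.
The remaining clauses are satisfied by q = True, r = True, t = True, u = False.
Every clause has at least one true literal under this assignment.

p = False, q = True, r = True, s = True, t = True, u = False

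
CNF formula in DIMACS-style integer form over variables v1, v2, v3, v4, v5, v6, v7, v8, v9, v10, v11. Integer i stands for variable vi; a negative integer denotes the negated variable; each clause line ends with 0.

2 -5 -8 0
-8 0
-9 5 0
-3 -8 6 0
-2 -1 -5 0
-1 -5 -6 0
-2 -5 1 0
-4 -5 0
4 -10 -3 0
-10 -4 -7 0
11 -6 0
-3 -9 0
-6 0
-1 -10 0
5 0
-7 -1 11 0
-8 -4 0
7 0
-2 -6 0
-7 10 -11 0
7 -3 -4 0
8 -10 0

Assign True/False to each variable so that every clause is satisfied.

The clause (¬v8) is unit: v8 must be False.
(¬v6) is a unit clause, so v6 = False.
Unit propagation: (v5) forces v5 = True.
Unit propagation: (¬v4) forces v4 = False.
The clause (v7) is unit: v7 must be True.
The clause (¬v10) is unit: v10 must be False.
The clause (¬v11) is unit: v11 must be False.
The clause (¬v1) is unit: v1 must be False.
(¬v2) is a unit clause, so v2 = False.
v3 occurs only negated in the remaining clauses — set v3 = False.
v9 occurs only negated in the remaining clauses — set v9 = False.

v1=F, v2=F, v3=F, v4=F, v5=T, v6=F, v7=T, v8=F, v9=F, v10=F, v11=F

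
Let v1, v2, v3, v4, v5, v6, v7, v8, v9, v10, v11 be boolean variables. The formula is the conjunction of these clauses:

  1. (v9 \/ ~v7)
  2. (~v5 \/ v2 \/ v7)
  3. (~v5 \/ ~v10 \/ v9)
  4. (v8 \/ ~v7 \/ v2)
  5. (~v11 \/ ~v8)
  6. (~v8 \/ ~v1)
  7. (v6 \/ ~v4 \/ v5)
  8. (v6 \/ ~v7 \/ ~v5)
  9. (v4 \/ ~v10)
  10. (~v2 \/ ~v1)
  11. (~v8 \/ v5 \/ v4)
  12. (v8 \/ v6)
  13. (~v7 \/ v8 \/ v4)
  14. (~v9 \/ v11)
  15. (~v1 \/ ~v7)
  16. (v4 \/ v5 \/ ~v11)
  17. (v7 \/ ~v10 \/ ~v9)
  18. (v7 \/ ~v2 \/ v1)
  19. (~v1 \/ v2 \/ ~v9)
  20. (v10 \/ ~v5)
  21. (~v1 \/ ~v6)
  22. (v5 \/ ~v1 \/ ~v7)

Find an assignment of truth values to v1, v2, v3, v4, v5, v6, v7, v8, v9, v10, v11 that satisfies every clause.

v1 = False, v2 = False, v3 = True, v4 = True, v5 = False, v6 = True, v7 = False, v8 = True, v9 = False, v10 = False, v11 = False

Check each clause:
  1. (v9 \/ ~v7) — ~v7 is true.
  2. (v2 \/ v7 \/ ~v5) — ~v5 is true.
  3. (~v5 \/ ~v10 \/ v9) — ~v5 is true.
  4. (v2 \/ ~v7 \/ v8) — v8 is true.
  5. (~v8 \/ ~v11) — ~v11 is true.
  6. (~v8 \/ ~v1) — ~v1 is true.
  7. (v5 \/ ~v4 \/ v6) — v6 is true.
  8. (~v7 \/ ~v5 \/ v6) — ~v7 is true.
  9. (v4 \/ ~v10) — v4 is true.
  10. (~v1 \/ ~v2) — ~v1 is true.
  11. (~v8 \/ v4 \/ v5) — v4 is true.
  12. (v8 \/ v6) — v8 is true.
  13. (v4 \/ v8 \/ ~v7) — v8 is true.
  14. (~v9 \/ v11) — ~v9 is true.
  15. (~v1 \/ ~v7) — ~v7 is true.
  16. (v4 \/ ~v11 \/ v5) — ~v11 is true.
  17. (~v9 \/ ~v10 \/ v7) — ~v10 is true.
  18. (v1 \/ ~v2 \/ v7) — ~v2 is true.
  19. (~v9 \/ v2 \/ ~v1) — ~v1 is true.
  20. (~v5 \/ v10) — ~v5 is true.
  21. (~v6 \/ ~v1) — ~v1 is true.
  22. (~v7 \/ v5 \/ ~v1) — ~v7 is true.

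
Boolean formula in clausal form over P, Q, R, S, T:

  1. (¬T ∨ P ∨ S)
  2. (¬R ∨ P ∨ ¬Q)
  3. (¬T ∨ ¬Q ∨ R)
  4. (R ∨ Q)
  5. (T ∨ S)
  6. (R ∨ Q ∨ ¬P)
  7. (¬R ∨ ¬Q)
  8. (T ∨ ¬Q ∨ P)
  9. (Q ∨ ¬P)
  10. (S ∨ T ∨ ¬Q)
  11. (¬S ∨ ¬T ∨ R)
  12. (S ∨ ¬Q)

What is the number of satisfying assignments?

3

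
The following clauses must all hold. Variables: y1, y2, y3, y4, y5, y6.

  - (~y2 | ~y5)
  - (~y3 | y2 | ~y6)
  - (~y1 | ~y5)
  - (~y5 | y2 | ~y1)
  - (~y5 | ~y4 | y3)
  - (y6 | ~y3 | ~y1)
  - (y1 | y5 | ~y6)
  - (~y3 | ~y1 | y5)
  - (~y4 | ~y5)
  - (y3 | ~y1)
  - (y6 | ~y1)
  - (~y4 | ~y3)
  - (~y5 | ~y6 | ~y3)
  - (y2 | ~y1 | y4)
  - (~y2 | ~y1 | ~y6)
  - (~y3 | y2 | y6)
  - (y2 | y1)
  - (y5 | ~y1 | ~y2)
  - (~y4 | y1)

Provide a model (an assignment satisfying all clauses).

y1=False, y2=True, y3=False, y4=False, y5=False, y6=False

Check each clause:
  1. (~y2 | ~y5) — ~y5 is true.
  2. (y2 | ~y6 | ~y3) — ~y6 is true.
  3. (~y5 | ~y1) — ~y5 is true.
  4. (~y1 | y2 | ~y5) — y2 is true.
  5. (y3 | ~y5 | ~y4) — ~y5 is true.
  6. (~y1 | y6 | ~y3) — ~y3 is true.
  7. (y5 | ~y6 | y1) — ~y6 is true.
  8. (~y1 | ~y3 | y5) — ~y3 is true.
  9. (~y5 | ~y4) — ~y5 is true.
  10. (y3 | ~y1) — ~y1 is true.
  11. (y6 | ~y1) — ~y1 is true.
  12. (~y4 | ~y3) — ~y4 is true.
  13. (~y3 | ~y6 | ~y5) — ~y6 is true.
  14. (y2 | ~y1 | y4) — y2 is true.
  15. (~y1 | ~y6 | ~y2) — ~y6 is true.
  16. (y6 | ~y3 | y2) — y2 is true.
  17. (y1 | y2) — y2 is true.
  18. (~y2 | ~y1 | y5) — ~y1 is true.
  19. (y1 | ~y4) — ~y4 is true.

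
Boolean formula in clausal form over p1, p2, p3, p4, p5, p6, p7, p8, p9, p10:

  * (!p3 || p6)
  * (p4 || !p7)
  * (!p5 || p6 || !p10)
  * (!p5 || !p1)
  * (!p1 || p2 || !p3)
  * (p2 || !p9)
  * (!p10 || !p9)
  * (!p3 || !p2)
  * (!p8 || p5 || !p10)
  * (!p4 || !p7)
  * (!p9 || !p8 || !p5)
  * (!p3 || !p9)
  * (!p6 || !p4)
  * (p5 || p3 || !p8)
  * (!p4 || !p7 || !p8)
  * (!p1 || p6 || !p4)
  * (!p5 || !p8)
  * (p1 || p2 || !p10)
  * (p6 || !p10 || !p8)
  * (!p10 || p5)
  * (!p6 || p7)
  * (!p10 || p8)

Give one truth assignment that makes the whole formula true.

p1=0, p2=1, p3=0, p4=0, p5=0, p6=0, p7=0, p8=0, p9=0, p10=0

Check each clause:
  1. (p6 || !p3) — !p3 is true.
  2. (!p7 || p4) — !p7 is true.
  3. (!p10 || !p5 || p6) — !p5 is true.
  4. (!p1 || !p5) — !p5 is true.
  5. (p2 || !p3 || !p1) — p2 is true.
  6. (p2 || !p9) — p2 is true.
  7. (!p9 || !p10) — !p10 is true.
  8. (!p3 || !p2) — !p3 is true.
  9. (p5 || !p8 || !p10) — !p8 is true.
  10. (!p7 || !p4) — !p7 is true.
  11. (!p9 || !p5 || !p8) — !p8 is true.
  12. (!p9 || !p3) — !p3 is true.
  13. (!p6 || !p4) — !p6 is true.
  14. (!p8 || p3 || p5) — !p8 is true.
  15. (!p7 || !p8 || !p4) — !p8 is true.
  16. (!p4 || !p1 || p6) — !p4 is true.
  17. (!p8 || !p5) — !p8 is true.
  18. (p2 || !p10 || p1) — p2 is true.
  19. (!p8 || p6 || !p10) — !p8 is true.
  20. (!p10 || p5) — !p10 is true.
  21. (p7 || !p6) — !p6 is true.
  22. (p8 || !p10) — !p10 is true.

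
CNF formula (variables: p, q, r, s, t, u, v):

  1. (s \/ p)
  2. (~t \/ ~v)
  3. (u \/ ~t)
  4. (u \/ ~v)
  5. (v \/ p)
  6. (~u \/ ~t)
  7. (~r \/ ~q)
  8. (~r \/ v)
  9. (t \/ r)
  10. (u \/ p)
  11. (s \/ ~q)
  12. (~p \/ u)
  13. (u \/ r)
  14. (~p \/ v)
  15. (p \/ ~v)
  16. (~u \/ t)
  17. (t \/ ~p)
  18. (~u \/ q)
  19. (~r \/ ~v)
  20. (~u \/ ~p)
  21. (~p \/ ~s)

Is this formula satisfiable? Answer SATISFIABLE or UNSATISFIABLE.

p = True:
  propagation gives u=True; an empty clause results — contradiction.
p = False:
  propagation gives s=True, v=True; an empty clause results — contradiction.
Every branch closes, so no satisfying assignment exists.

UNSATISFIABLE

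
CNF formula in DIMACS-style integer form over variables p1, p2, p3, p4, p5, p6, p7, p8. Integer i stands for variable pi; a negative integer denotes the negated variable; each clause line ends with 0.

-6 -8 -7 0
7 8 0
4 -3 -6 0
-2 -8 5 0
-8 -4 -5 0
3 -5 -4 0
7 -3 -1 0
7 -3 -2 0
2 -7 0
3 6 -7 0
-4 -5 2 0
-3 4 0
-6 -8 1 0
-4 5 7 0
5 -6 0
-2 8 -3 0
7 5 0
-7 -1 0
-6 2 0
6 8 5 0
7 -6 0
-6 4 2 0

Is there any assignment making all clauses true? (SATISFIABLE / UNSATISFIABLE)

SATISFIABLE

Set p1 = False and propagate.
Try p2 = True.
Branch on p3: take p3 = False.
The remaining clauses are satisfied by p4 = False, p5 = True, p6 = False, p7 = False, p8 = True.
So p1 = F, p2 = T, p3 = F, p4 = F, p5 = T, p6 = F, p7 = F, p8 = T is a satisfying assignment.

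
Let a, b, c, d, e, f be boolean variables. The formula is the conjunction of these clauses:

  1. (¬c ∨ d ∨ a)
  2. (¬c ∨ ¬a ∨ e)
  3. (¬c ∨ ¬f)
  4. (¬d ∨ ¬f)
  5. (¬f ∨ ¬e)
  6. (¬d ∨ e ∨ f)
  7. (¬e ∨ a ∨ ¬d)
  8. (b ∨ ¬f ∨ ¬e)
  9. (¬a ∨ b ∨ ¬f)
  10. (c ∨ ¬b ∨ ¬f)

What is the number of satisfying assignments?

Case analysis on f and e:
  f=T, e=T: a clause becomes empty — 0.
  f=T, e=F: remaining (a,b,c,d) ∈ {(F,F,F,F)} — 1.
  f=F, e=T: b free; 5 ways for (a,c,d) × 2^1 = 10.
  f=F, e=F: remaining (a,b,c,d) ∈ {(F,F,F,F); (F,T,F,F); (T,F,F,F); (T,T,F,F)} — 4.
Total: 0 + 1 + 10 + 4 = 15.

15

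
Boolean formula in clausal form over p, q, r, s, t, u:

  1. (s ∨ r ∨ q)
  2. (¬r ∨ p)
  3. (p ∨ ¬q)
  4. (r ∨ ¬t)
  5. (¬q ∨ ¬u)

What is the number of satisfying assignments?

18

Split on q, then r.
  q=T, r=T: remaining (p,s,t,u) ∈ {(T,F,F,F); (T,F,T,F); (T,T,F,F); (T,T,T,F)} — 4.
  q=T, r=F: remaining (p,s,t,u) ∈ {(T,F,F,F); (T,T,F,F)} — 2.
  q=F, r=T: forces p=T; s, t, u free → 2^3 = 8.
  q=F, r=F: remaining (p,s,t,u) ∈ {(F,T,F,F); (F,T,F,T); (T,T,F,F); (T,T,F,T)} — 4.
Total: 4 + 2 + 8 + 4 = 18.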